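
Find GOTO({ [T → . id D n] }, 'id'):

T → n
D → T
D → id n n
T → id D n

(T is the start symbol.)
GOTO(I, 'id') = CLOSURE({ [A → αX.β] : [A → α.Xβ] ∈ I, X = 'id' })

Items with dot before 'id', with the dot advanced:
  [T → . id D n] → [T → id . D n]
Closure of the advanced items:
  [T → id . D n] has the dot before D: add [D → . T], [D → . id n n]
  [D → . T] has the dot before T: add [T → . n], [T → . id D n]

GOTO = { [D → . T], [D → . id n n], [T → . id D n], [T → . n], [T → id . D n] }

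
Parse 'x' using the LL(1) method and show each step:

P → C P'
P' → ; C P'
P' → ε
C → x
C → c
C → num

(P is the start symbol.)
LL(1) parsing maintains a stack (initially the start symbol over $) and the input. At each step: if the stack top is a terminal, match it against the current input token; if it is a non-terminal N, replace it with the RHS of M[N, lookahead] (the unique production whose predict set contains the lookahead).

Stack is shown with the top on the left.

Stack   Input  Action
---------------------
P $     x $    output P → C P'
C P' $  x $    output C → x
x P' $  x $    match 'x'
P' $    $      output P' → ε
$       $      accept

The string is accepted.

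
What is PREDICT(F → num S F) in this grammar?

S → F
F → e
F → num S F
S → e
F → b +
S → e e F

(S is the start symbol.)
PREDICT(F → num S F) = (FIRST(RHS) \ {ε}) ∪ (FOLLOW(F) if ε ∈ FIRST(RHS), i.e. RHS ⇒* ε)
FIRST(num S F) = { 'num' }
ε ∉ FIRST(num S F), so FOLLOW(F) is not added.
PREDICT(F → num S F) = { 'num' }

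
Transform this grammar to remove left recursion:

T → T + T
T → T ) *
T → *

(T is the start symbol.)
T → * T'
T' → + T T'
T' → ) * T'
T' → ε

T is directly left-recursive. The standard transformation for
  A → A α₁ | ... | A α_m | β₁ | ... | β_n
is
  A  → β₁ A' | ... | β_n A'
  A' → α₁ A' | ... | α_m A' | ε

T → * becomes T → * T'
T → T + T becomes T' → + T T'
T → T ) * becomes T' → ) * T'
Add T' → ε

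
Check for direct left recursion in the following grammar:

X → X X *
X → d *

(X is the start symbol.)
X → X X *: LEFT RECURSIVE (starts with X)
X → d *: starts with d

The grammar has direct left recursion on: X.

Answer: Yes, X is left-recursive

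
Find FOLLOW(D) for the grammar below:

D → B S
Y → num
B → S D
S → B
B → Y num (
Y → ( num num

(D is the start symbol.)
To compute FOLLOW(D), find every occurrence of D on a right-hand side N → α D β: add FIRST(β) \ {ε}, and if β is empty or nullable also add FOLLOW(N). Iterate to a fixed point.

D is the start symbol, so $ ∈ FOLLOW(D).
In B → S D: D is at the end, add FOLLOW(B)

The FOLLOW sets referred to above (computed the same way, to a fixed point):
  FOLLOW(B) = { $, '(', 'num' }

Taking the union: FOLLOW(D) = { $, '(', 'num' }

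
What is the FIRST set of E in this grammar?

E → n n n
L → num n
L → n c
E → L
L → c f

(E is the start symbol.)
FIRST sets of the other non-terminals involved (by the same procedure, iterated to a fixed point):
  FIRST(L) = { 'c', 'n', 'num' }

From E → n n n:
  - n is a terminal: add 'n' and stop
From E → L:
  - L is a non-terminal: add FIRST(L) \ {ε} = { 'c', 'n', 'num' }
    L is not nullable, so stop

Collecting: FIRST(E) = { 'c', 'n', 'num' }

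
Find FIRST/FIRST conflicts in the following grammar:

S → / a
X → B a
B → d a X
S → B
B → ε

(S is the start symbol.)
No FIRST/FIRST conflicts.

A FIRST/FIRST conflict occurs when two productions N → α and N → β for the same non-terminal have FIRST(α) ∩ FIRST(β) ≠ ∅ (with ε ∈ FIRST of a nullable right-hand side, so two nullable alternatives also conflict).

FIRST sets of the non-terminals at (or reachable through a nullable prefix from) the front of some alternative:
  FIRST(B) = { 'd', ε }

Productions for S:
  S → / a: FIRST = { '/' }
  S → B: FIRST = { 'd', ε }
Productions for B:
  B → d a X: FIRST = { 'd' }
  B → ε: FIRST = { ε }
X has only one production, so no FIRST/FIRST conflict is possible there.

All alternatives of each non-terminal have pairwise disjoint FIRST sets.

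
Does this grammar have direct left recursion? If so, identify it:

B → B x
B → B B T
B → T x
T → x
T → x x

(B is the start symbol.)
Direct left recursion occurs when N → N α for some non-terminal N (the right-hand side begins with the left-hand side itself).

B → B x: LEFT RECURSIVE (starts with B)
B → B B T: LEFT RECURSIVE (starts with B)
B → T x: starts with T
T → x: starts with x
T → x x: starts with x

The grammar has direct left recursion on: B.

Answer: Yes, B is left-recursive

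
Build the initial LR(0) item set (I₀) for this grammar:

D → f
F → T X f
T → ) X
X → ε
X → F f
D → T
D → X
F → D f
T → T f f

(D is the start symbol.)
{ [D → . T], [D → . X], [D → . f], [D' → . D], [F → . D f], [F → . T X f], [T → . ) X], [T → . T f f], [X → . F f], [X → .] }

First, augment the grammar with D' → D
I₀ = CLOSURE({ [D' → . D] }):
  [D' → . D] has the dot before D: add [D → . f], [D → . T], [D → . X]
  [D → . T] has the dot before T: add [T → . ) X], [T → . T f f]
  [D → . X] has the dot before X: add [X → .], [X → . F f]
  [X → . F f] has the dot before F: add [F → . T X f], [F → . D f]
No further items can be added.

I₀ = { [D → . T], [D → . X], [D → . f], [D' → . D], [F → . D f], [F → . T X f], [T → . ) X], [T → . T f f], [X → . F f], [X → .] }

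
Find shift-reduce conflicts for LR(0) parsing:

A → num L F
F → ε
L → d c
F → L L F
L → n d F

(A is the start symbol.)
A shift-reduce conflict occurs when an LR(0) state has both:
  - a complete (reduce) item [A → α .] (dot at the end), and
  - a shift item [B → β . c γ] (dot before a terminal).

Augment with A' → A and build the canonical LR(0) collection (I0 = CLOSURE({[A' → . A]}), then GOTO on every symbol after a dot until no new states appear). It has 13 states:
  I0: { [A → . num L F], [A' → . A] }  — shift
  I1: { [A' → A .] }  — accept
  I2: { [A → num . L F], [L → . d c], [L → . n d F] }  — shift
  I3: { [A → num L . F], [F → . L L F], [F → .], [L → . d c], [L → . n d F] }  — shift, reduce
  I4: { [L → d . c] }  — shift
  I5: { [L → n . d F] }  — shift
  I6: { [F → . L L F], [F → .], [L → . d c], [L → . n d F], [L → n d . F] }  — shift, reduce
  I7: { [L → n d F .] }  — reduce
  I8: { [F → L . L F], [L → . d c], [L → . n d F] }  — shift
  I9: { [F → . L L F], [F → .], [F → L L . F], [L → . d c], [L → . n d F] }  — shift, reduce
  I10: { [F → L L F .] }  — reduce
  I11: { [L → d c .] }  — reduce
  I12: { [A → num L F .] }  — reduce

I3 contains reduce item [F → .] and shift items [L → . d c], [L → . n d F] — shift-reduce conflict.
I6 contains reduce item [F → .] and shift items [L → . d c], [L → . n d F] — shift-reduce conflict.
I9 contains reduce item [F → .] and shift items [L → . d c], [L → . n d F] — shift-reduce conflict.

Answer: Yes — I3: [F → .] vs [L → . d c]; I6: [F → .] vs [L → . d c]; I9: [F → .] vs [L → . d c]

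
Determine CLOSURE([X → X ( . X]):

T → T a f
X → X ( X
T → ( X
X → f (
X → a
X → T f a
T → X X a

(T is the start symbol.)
To compute CLOSURE, for each item [A → α.Bβ] where B is a non-terminal, add [B → .γ] for all productions B → γ; repeat for the newly added items until nothing changes.

Start with: [X → X ( . X]
  [X → X ( . X] has the dot before X: add [X → . X ( X], [X → . f (], [X → . a], [X → . T f a]
  [X → . T f a] has the dot before T: add [T → . T a f], [T → . ( X], [T → . X X a]
No further items can be added.

CLOSURE = { [T → . ( X], [T → . T a f], [T → . X X a], [X → . T f a], [X → . X ( X], [X → . a], [X → . f (], [X → X ( . X] }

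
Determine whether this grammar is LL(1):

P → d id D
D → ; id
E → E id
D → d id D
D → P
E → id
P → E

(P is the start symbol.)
A grammar is LL(1) if for each non-terminal N with multiple productions, the predict sets of those productions are pairwise disjoint, where PREDICT(N → α) = (FIRST(α) \ {ε}) ∪ (FOLLOW(N) if α ⇒* ε).

Relevant sets:
  FIRST(E) = { 'id' }
  FIRST(P) = { 'd', 'id' }

For P:
  PREDICT(P → d id D) = { 'd' }
  PREDICT(P → E) = { 'id' }
For D:
  PREDICT(D → ';' id) = { ';' }
  PREDICT(D → d id D) = { 'd' }
  PREDICT(D → P) = { 'd', 'id' }
For E:
  PREDICT(E → E id) = { 'id' }
  PREDICT(E → id) = { 'id' }

Conflict found: Predict set conflict for D: { 'd' }
The grammar is NOT LL(1).

Answer: No. Predict set conflict for D: { 'd' }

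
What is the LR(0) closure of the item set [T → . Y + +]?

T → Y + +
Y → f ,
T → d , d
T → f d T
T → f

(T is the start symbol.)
To compute CLOSURE, for each item [A → α.Bβ] where B is a non-terminal, add [B → .γ] for all productions B → γ; repeat for the newly added items until nothing changes.

Start with: [T → . Y + +]
  [T → . Y + +] has the dot before Y: add [Y → . f ,]
No further items can be added.

CLOSURE = { [T → . Y + +], [Y → . f ,] }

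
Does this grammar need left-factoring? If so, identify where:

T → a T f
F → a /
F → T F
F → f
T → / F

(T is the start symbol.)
No, left-factoring is not needed

Left-factoring is needed when two productions for the same non-terminal
share a common prefix on the right-hand side.

Productions for T:
  T → a T f
  T → / F
Productions for F:
  F → a /
  F → T F
  F → f

No common prefixes found.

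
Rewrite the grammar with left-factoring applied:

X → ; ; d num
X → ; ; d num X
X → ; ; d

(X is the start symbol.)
Left-factoring transforms A → αβ₁ | αβ₂ into A → αA' and A' → β₁ | β₂
(α is the longest common prefix among the alternatives). Repeat until
no nonterminal has two alternatives with a common prefix.

Round 1: X has alternatives sharing prefix '; ; d'. Introduce X': X → ; ; d X'
  Add: X' → num
  Add: X' → num X
  Add: X' → ε

Round 2: X' has alternatives sharing prefix 'num'. Introduce X'': X' → num X''
  Add: X'' → ε
  Add: X'' → X

No remaining common prefixes — done.

Resulting grammar:
X → ; ; d X'
X' → num X''
X'' → ε
X'' → X
X' → ε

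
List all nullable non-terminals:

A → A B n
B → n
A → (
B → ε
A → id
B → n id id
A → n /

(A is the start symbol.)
{ 'B' }

A non-terminal is nullable if it can derive ε (the empty string): either it has an ε-production, or it has a production whose right-hand side consists entirely of nullable non-terminals.

ε-productions: B → ε
So B is immediately nullable.
No further non-terminal can be added: every production for the remaining non-terminals contains a terminal or a non-nullable non-terminal.
Nullable = { 'B' }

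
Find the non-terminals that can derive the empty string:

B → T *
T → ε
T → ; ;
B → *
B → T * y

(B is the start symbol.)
{ 'T' }

A non-terminal is nullable if it can derive ε (the empty string): either it has an ε-production, or it has a production whose right-hand side consists entirely of nullable non-terminals.

ε-productions: T → ε
So T is immediately nullable.
No further non-terminal can be added: every production for the remaining non-terminals contains a terminal or a non-nullable non-terminal.
Nullable = { 'T' }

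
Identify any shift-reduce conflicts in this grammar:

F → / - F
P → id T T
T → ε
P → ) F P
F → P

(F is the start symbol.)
Augment with F' → F and build the canonical LR(0) collection (I0 = CLOSURE({[F' → . F]}), then GOTO on every symbol after a dot until no new states appear). It has 12 states:
  I0: { [F → . / - F], [F → . P], [F' → . F], [P → . ) F P], [P → . id T T] }  — shift
  I1: { [F → . / - F], [F → . P], [P → ) . F P], [P → . ) F P], [P → . id T T] }  — shift
  I2: { [F → / . - F] }  — shift
  I3: { [F' → F .] }  — accept
  I4: { [F → P .] }  — reduce
  I5: { [P → id . T T], [T → .] }  — reduce
  I6: { [P → id T . T], [T → .] }  — reduce
  I7: { [P → id T T .] }  — reduce
  I8: { [F → . / - F], [F → . P], [F → / - . F], [P → . ) F P], [P → . id T T] }  — shift
  I9: { [F → / - F .] }  — reduce
  I10: { [P → ) F . P], [P → . ) F P], [P → . id T T] }  — shift
  I11: { [P → ) F P .] }  — reduce

No state contains both a complete item and a shift item.

Answer: No shift-reduce conflicts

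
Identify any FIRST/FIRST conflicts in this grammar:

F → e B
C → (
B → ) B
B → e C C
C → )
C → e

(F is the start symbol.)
Productions for C:
  C → (: FIRST = { '(' }
  C → ): FIRST = { ')' }
  C → e: FIRST = { 'e' }
Productions for B:
  B → ) B: FIRST = { ')' }
  B → e C C: FIRST = { 'e' }
F has only one production, so no FIRST/FIRST conflict is possible there.

All alternatives of each non-terminal have pairwise disjoint FIRST sets.

Answer: No FIRST/FIRST conflicts.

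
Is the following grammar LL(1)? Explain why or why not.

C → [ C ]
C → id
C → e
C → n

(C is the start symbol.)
A grammar is LL(1) if for each non-terminal N with multiple productions, the predict sets of those productions are pairwise disjoint, where PREDICT(N → α) = (FIRST(α) \ {ε}) ∪ (FOLLOW(N) if α ⇒* ε).

For C:
  PREDICT(C → '[' C ']') = { '[' }
  PREDICT(C → id) = { 'id' }
  PREDICT(C → e) = { 'e' }
  PREDICT(C → n) = { 'n' }

All predict sets are disjoint. The grammar IS LL(1).

Answer: Yes, the grammar is LL(1).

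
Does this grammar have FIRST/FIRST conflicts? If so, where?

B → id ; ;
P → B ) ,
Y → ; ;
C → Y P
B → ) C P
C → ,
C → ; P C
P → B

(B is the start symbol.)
FIRST sets of the non-terminals at (or reachable through a nullable prefix from) the front of some alternative:
  FIRST(B) = { ')', 'id' }
  FIRST(Y) = { ';' }

Productions for B:
  B → id ; ;: FIRST = { 'id' }
  B → ) C P: FIRST = { ')' }
Productions for P:
  P → B ) ,: FIRST = { ')', 'id' }
  P → B: FIRST = { ')', 'id' }
Productions for C:
  C → Y P: FIRST = { ';' }
  C → ,: FIRST = { ',' }
  C → ; P C: FIRST = { ';' }
Y has only one production, so no FIRST/FIRST conflict is possible there.

Conflict for P: P → B ) , and P → B
  Overlap: { ')', 'id' }
Conflict for C: C → Y P and C → ; P C
  Overlap: { ';' }

Answer: Yes. P → B ')' ',' / P → B on { ')', 'id' }; C → Y P / C → ';' P C on { ';' }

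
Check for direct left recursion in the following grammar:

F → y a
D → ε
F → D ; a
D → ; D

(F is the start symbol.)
F → y a: starts with y
D → ε: starts with ε
F → D ; a: starts with D
D → ; D: starts with ';'

No direct left recursion found.

Answer: No direct left recursion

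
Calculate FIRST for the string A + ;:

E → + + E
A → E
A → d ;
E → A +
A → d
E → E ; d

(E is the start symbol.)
FIRST sets of the non-terminals involved (from the grammar, by fixed-point iteration):
  FIRST(A) = { '+', 'd' }

To compute FIRST(A + ;), process the symbols left to right:
Symbol A is a non-terminal. Add FIRST(A) \ {ε} = { '+', 'd' }
A is not nullable (ε ∉ FIRST(A)), so stop here.
FIRST(A + ;) = { '+', 'd' }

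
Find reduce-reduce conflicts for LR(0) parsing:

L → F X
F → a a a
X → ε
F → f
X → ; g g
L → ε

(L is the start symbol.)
No reduce-reduce conflicts

A reduce-reduce conflict occurs when an LR(0) state has two complete items [A → α .] and [B → β .] — both call for a reduction, and with no lookahead the parser cannot choose between them.

Augment with L' → L and build the canonical LR(0) collection (I0 = CLOSURE({[L' → . L]}), then GOTO on every symbol after a dot until no new states appear). It has 11 states:
  I0: { [F → . a a a], [F → . f], [L → . F X], [L → .], [L' → . L] }  — shift, reduce
  I1: { [L → F . X], [X → . ; g g], [X → .] }  — shift, reduce
  I2: { [L' → L .] }  — accept
  I3: { [F → a . a a] }  — shift
  I4: { [F → f .] }  — reduce
  I5: { [F → a a . a] }  — shift
  I6: { [F → a a a .] }  — reduce
  I7: { [X → ; . g g] }  — shift
  I8: { [L → F X .] }  — reduce
  I9: { [X → ; g . g] }  — shift
  I10: { [X → ; g g .] }  — reduce

No state contains more than one complete item.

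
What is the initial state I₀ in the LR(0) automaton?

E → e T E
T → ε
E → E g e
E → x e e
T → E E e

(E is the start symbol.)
{ [E → . E g e], [E → . e T E], [E → . x e e], [E' → . E] }

First, augment the grammar with E' → E
I₀ = CLOSURE({ [E' → . E] }):
  [E' → . E] has the dot before E: add [E → . e T E], [E → . E g e], [E → . x e e]
No further items can be added.

I₀ = { [E → . E g e], [E → . e T E], [E → . x e e], [E' → . E] }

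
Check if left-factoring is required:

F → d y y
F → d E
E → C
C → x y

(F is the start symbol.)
Left-factoring is needed when two productions for the same non-terminal
share a common prefix on the right-hand side.

Productions for F:
  F → d y y
  F → d E

Found common prefix 'd' in productions for F

Answer: Yes, F has productions with common prefix 'd'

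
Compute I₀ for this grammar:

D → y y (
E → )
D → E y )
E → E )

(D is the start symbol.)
First, augment the grammar with D' → D
I₀ = CLOSURE({ [D' → . D] }):
  [D' → . D] has the dot before D: add [D → . y y (], [D → . E y )]
  [D → . E y )] has the dot before E: add [E → . )], [E → . E )]
No further items can be added.

I₀ = { [D → . E y )], [D → . y y (], [D' → . D], [E → . )], [E → . E )] }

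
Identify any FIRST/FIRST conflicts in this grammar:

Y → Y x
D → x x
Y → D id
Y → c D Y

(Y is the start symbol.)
FIRST sets of the non-terminals at (or reachable through a nullable prefix from) the front of some alternative:
  FIRST(Y) = { 'c', 'x' }
  FIRST(D) = { 'x' }

Productions for Y:
  Y → Y x: FIRST = { 'c', 'x' }
  Y → D id: FIRST = { 'x' }
  Y → c D Y: FIRST = { 'c' }
D has only one production, so no FIRST/FIRST conflict is possible there.

Conflict for Y: Y → Y x and Y → D id
  Overlap: { 'x' }
Conflict for Y: Y → Y x and Y → c D Y
  Overlap: { 'c' }

Answer: Yes. Y → Y x / Y → D id on { 'x' }; Y → Y x / Y → c D Y on { 'c' }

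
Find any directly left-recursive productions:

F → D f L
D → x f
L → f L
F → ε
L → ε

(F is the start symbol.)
No direct left recursion

Direct left recursion occurs when N → N α for some non-terminal N (the right-hand side begins with the left-hand side itself).

F → D f L: starts with D
D → x f: starts with x
L → f L: starts with f
F → ε: starts with ε
L → ε: starts with ε

No direct left recursion found.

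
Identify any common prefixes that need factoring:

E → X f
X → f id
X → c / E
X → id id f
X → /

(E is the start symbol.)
Left-factoring is needed when two productions for the same non-terminal
share a common prefix on the right-hand side.

Productions for X:
  X → f id
  X → c / E
  X → id id f
  X → /

No common prefixes found.

Answer: No, left-factoring is not needed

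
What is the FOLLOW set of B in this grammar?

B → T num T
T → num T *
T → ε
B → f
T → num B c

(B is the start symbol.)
{ $, 'c' }

B is the start symbol, so $ ∈ FOLLOW(B).
In T → num B c: B is followed by c, add FIRST(c) \ {ε} = { 'c' }

Taking the union: FOLLOW(B) = { $, 'c' }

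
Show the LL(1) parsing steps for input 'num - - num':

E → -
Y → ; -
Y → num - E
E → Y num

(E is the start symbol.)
Stack is shown with the top on the left.

Stack          Input          Action
------------------------------------
E $            num - - num $  output E → Y num
Y num $        num - - num $  output Y → num - E
num - E num $  num - - num $  match 'num'
- E num $      - - num $      match '-'
E num $        - num $        output E → -
- num $        - num $        match '-'
num $          num $          match 'num'
$              $              accept

The string is accepted.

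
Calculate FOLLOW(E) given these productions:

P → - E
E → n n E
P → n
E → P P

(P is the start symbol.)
In P → - E: E is at the end, add FOLLOW(P)
In E → n n E: E is at the end; this adds FOLLOW(E) to itself — nothing new

The FOLLOW sets referred to above (computed the same way, to a fixed point):
  FOLLOW(P) = { $, '-', 'n' }

Taking the union: FOLLOW(E) = { $, '-', 'n' }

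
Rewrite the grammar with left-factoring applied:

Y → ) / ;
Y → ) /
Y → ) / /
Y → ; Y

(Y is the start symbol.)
Left-factoring transforms A → αβ₁ | αβ₂ into A → αA' and A' → β₁ | β₂
(α is the longest common prefix among the alternatives). Repeat until
no nonterminal has two alternatives with a common prefix.

Round 1: Y has alternatives sharing prefix ') /'. Introduce Y': Y → ) / Y'
  Add: Y' → ;
  Add: Y' → ε
  Add: Y' → /

No remaining common prefixes — done.

Resulting grammar:
Y → ) / Y'
Y' → ;
Y' → ε
Y' → /
Y → ; Y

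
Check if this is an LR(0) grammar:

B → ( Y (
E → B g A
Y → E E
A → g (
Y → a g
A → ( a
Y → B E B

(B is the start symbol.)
Yes, the grammar is LR(0)

A grammar is LR(0) if no state in the canonical LR(0) collection has:
  - both a shift item (dot before a terminal) and a complete item (shift-reduce conflict), or
  - two or more complete items (reduce-reduce conflict; the accept item [B' → B .] counts as a complete item here).

Augment with B' → B and build the canonical LR(0) collection (I0 = CLOSURE({[B' → . B]}), then GOTO on every symbol after a dot until no new states appear). It has 19 states:
  I0: { [B → . ( Y (], [B' → . B] }  — shift
  I1: { [B → ( . Y (], [B → . ( Y (], [E → . B g A], [Y → . B E B], [Y → . E E], [Y → . a g] }  — shift
  I2: { [B' → B .] }  — accept
  I3: { [B → . ( Y (], [E → . B g A], [E → B . g A], [Y → B . E B] }  — shift
  I4: { [B → . ( Y (], [E → . B g A], [Y → E . E] }  — shift
  I5: { [B → ( Y . (] }  — shift
  I6: { [Y → a . g] }  — shift
  I7: { [Y → a g .] }  — reduce
  I8: { [B → ( Y ( .] }  — reduce
  I9: { [E → B . g A] }  — shift
  I10: { [Y → E E .] }  — reduce
  I11: { [A → . ( a], [A → . g (], [E → B g . A] }  — shift
  I12: { [A → ( . a] }  — shift
  I13: { [E → B g A .] }  — reduce
  I14: { [A → g . (] }  — shift
  I15: { [A → g ( .] }  — reduce
  I16: { [A → ( a .] }  — reduce
  I17: { [B → . ( Y (], [Y → B E . B] }  — shift
  I18: { [Y → B E B .] }  — reduce

Every state is either a pure shift/goto state or contains exactly one complete item and nothing to shift — no conflicts. The grammar is LR(0).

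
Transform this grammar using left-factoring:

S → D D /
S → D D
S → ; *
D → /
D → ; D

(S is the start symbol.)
S → D D S'
S' → /
S' → ε
S → ; *
D → /
D → ; D

Left-factoring transforms A → αβ₁ | αβ₂ into A → αA' and A' → β₁ | β₂
(α is the longest common prefix among the alternatives). Repeat until
no nonterminal has two alternatives with a common prefix.

Round 1: S has alternatives sharing prefix 'D D'. Introduce S': S → D D S'
  Add: S' → /
  Add: S' → ε

No remaining common prefixes — done.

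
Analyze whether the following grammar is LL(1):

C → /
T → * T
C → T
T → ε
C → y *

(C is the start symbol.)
Yes, the grammar is LL(1).

A grammar is LL(1) if for each non-terminal N with multiple productions, the predict sets of those productions are pairwise disjoint, where PREDICT(N → α) = (FIRST(α) \ {ε}) ∪ (FOLLOW(N) if α ⇒* ε).

Relevant sets:
  FIRST(T) = { '*', ε }
  FOLLOW(C) = { $ }
  FOLLOW(T) = { $ }

For C:
  PREDICT(C → '/') = { '/' }
  PREDICT(C → T) = { $, '*' }
  PREDICT(C → y '*') = { 'y' }
For T:
  PREDICT(T → '*' T) = { '*' }
  PREDICT(T → ε) = { $ }

All predict sets are disjoint. The grammar IS LL(1).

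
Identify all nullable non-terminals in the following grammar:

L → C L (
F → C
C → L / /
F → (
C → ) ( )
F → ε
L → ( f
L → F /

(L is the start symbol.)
{ 'F' }

A non-terminal is nullable if it can derive ε (the empty string): either it has an ε-production, or it has a production whose right-hand side consists entirely of nullable non-terminals.

ε-productions: F → ε
So F is immediately nullable.
No further non-terminal can be added: every production for the remaining non-terminals contains a terminal or a non-nullable non-terminal.
Nullable = { 'F' }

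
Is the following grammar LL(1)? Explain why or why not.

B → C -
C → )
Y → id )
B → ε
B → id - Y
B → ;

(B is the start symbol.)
Relevant sets:
  FIRST(C) = { ')' }
  FOLLOW(B) = { $ }

For B:
  PREDICT(B → C '-') = { ')' }
  PREDICT(B → ε) = { $ }
  PREDICT(B → id '-' Y) = { 'id' }
  PREDICT(B → ';') = { ';' }
C, Y have a single production, so nothing to check there.

All predict sets are disjoint. The grammar IS LL(1).

Answer: Yes, the grammar is LL(1).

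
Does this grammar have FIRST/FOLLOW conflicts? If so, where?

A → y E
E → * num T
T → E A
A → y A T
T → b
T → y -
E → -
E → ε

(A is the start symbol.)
A FIRST/FOLLOW conflict occurs when a non-terminal N has a nullable alternative N → β (β ⇒* ε) and another alternative N → α with FIRST(α) ∩ FOLLOW(N) ≠ ∅: on such a lookahead the parser cannot decide between expanding α and letting N vanish via β.

Nullable non-terminals: E.

E: nullable alternative(s) E → ε; FOLLOW(E) = { $, '*', '-', 'b', 'y' }
  E → * num T: FIRST \ {ε} = { '*' } — overlaps FOLLOW(E) on { '*' }: CONFLICT
  E → -: FIRST \ {ε} = { '-' } — overlaps FOLLOW(E) on { '-' }: CONFLICT
  E → ε: FIRST \ {ε} = { } — this is the only nullable alternative, skip

A, T have no nullable alternative, so no FIRST/FOLLOW check is needed there.

So the grammar has 2 FIRST/FOLLOW conflicts (marked CONFLICT above).

Answer: Yes. E → '*' num T with FOLLOW(E) on { '*' }; E → '-' with FOLLOW(E) on { '-' }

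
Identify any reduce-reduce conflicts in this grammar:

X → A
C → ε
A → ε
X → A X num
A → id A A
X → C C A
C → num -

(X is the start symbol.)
Augment with X' → X and build the canonical LR(0) collection (I0 = CLOSURE({[X' → . X]}), then GOTO on every symbol after a dot until no new states appear). It has 13 states:
  I0: { [A → . id A A], [A → .], [C → . num -], [C → .], [X → . A X num], [X → . A], [X → . C C A], [X' → . X] }  — shift, 2 reduces
  I1: { [A → . id A A], [A → .], [C → . num -], [C → .], [X → . A X num], [X → . A], [X → . C C A], [X → A . X num], [X → A .] }  — shift, 3 reduces
  I2: { [C → . num -], [C → .], [X → C . C A] }  — shift, reduce
  I3: { [X' → X .] }  — accept
  I4: { [A → . id A A], [A → .], [A → id . A A] }  — shift, reduce
  I5: { [C → num . -] }  — shift
  I6: { [C → num - .] }  — reduce
  I7: { [A → . id A A], [A → .], [A → id A . A] }  — shift, reduce
  I8: { [A → id A A .] }  — reduce
  I9: { [A → . id A A], [A → .], [X → C C . A] }  — shift, reduce
  I10: { [X → C C A .] }  — reduce
  I11: { [X → A X . num] }  — shift
  I12: { [X → A X num .] }  — reduce

I0 contains complete items [A → .], [C → .] — reduce-reduce conflict.
I1 contains complete items [A → .], [C → .], [X → A .] — reduce-reduce conflict.

Answer: Yes — I0: [A → .] vs [C → .]; I1: [A → .] vs [C → .]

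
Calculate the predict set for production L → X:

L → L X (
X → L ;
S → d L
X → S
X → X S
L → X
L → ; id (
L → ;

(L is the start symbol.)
PREDICT(L → X) = (FIRST(RHS) \ {ε}) ∪ (FOLLOW(L) if ε ∈ FIRST(RHS), i.e. RHS ⇒* ε)
FIRST(X) = { ';', 'd' }
FIRST(X) = { ';', 'd' }
ε ∉ FIRST(X), so FOLLOW(L) is not added.
PREDICT(L → X) = { ';', 'd' }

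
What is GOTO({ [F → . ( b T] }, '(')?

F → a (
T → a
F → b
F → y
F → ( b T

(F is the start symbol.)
GOTO(I, '(') = CLOSURE({ [A → αX.β] : [A → α.Xβ] ∈ I, X = '(' })

Items with dot before '(', with the dot advanced:
  [F → . ( b T] → [F → ( . b T]
Closure adds nothing (no advanced item has the dot before a non-terminal).

GOTO = { [F → ( . b T] }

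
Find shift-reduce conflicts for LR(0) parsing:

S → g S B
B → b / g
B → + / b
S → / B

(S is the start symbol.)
No shift-reduce conflicts

A shift-reduce conflict occurs when an LR(0) state has both:
  - a complete (reduce) item [A → α .] (dot at the end), and
  - a shift item [B → β . c γ] (dot before a terminal).

Augment with S' → S and build the canonical LR(0) collection (I0 = CLOSURE({[S' → . S]}), then GOTO on every symbol after a dot until no new states appear). It has 13 states:
  I0: { [S → . / B], [S → . g S B], [S' → . S] }  — shift
  I1: { [B → . + / b], [B → . b / g], [S → / . B] }  — shift
  I2: { [S' → S .] }  — accept
  I3: { [S → . / B], [S → . g S B], [S → g . S B] }  — shift
  I4: { [B → . + / b], [B → . b / g], [S → g S . B] }  — shift
  I5: { [B → + . / b] }  — shift
  I6: { [S → g S B .] }  — reduce
  I7: { [B → b . / g] }  — shift
  I8: { [B → b / . g] }  — shift
  I9: { [B → b / g .] }  — reduce
  I10: { [B → + / . b] }  — shift
  I11: { [B → + / b .] }  — reduce
  I12: { [S → / B .] }  — reduce

No state contains both a complete item and a shift item.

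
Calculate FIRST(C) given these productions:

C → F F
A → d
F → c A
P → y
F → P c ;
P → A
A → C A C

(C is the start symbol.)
{ 'c', 'd', 'y' }

FIRST sets of the other non-terminals involved (by the same procedure, iterated to a fixed point):
  FIRST(F) = { 'c', 'd', 'y' }

From C → F F:
  - F is a non-terminal: add FIRST(F) \ {ε} = { 'c', 'd', 'y' }
    F is not nullable, so stop

Collecting: FIRST(C) = { 'c', 'd', 'y' }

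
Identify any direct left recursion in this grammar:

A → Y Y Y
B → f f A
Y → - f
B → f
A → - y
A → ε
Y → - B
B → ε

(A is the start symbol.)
No direct left recursion

Direct left recursion occurs when N → N α for some non-terminal N (the right-hand side begins with the left-hand side itself).

A → Y Y Y: starts with Y
B → f f A: starts with f
Y → - f: starts with '-'
B → f: starts with f
A → - y: starts with '-'
A → ε: starts with ε
Y → - B: starts with '-'
B → ε: starts with ε

No direct left recursion found.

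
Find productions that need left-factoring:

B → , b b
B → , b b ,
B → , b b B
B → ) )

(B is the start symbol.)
Yes, B has productions with common prefix ', b b'

Left-factoring is needed when two productions for the same non-terminal
share a common prefix on the right-hand side.

Productions for B:
  B → , b b
  B → , b b ,
  B → , b b B
  B → ) )

Found common prefix ', b b' in productions for B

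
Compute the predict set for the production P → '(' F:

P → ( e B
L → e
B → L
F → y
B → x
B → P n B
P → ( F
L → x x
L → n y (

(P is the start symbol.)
PREDICT(P → '(' F) = (FIRST(RHS) \ {ε}) ∪ (FOLLOW(P) if ε ∈ FIRST(RHS), i.e. RHS ⇒* ε)
FIRST('(' F) = { '(' }
ε ∉ FIRST('(' F), so FOLLOW(P) is not added.
PREDICT(P → '(' F) = { '(' }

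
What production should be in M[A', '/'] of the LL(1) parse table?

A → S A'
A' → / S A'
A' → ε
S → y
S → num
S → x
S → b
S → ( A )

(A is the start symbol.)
To find M[A', '/'], we find productions for A' where '/' is in the predict set (PREDICT(N → α) = (FIRST(α) \ {ε}) ∪ (FOLLOW(N) if α ⇒* ε)).

Relevant sets:
  FOLLOW(A') = { $, ')' }

A' → / S A': PREDICT = { '/' }
  '/' is in predict set, so this production goes in M[A', '/']
A' → ε: PREDICT = { $, ')' }

M[A', '/'] = A' → / S A'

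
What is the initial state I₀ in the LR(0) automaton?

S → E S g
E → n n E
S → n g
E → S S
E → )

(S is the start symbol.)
{ [E → . )], [E → . S S], [E → . n n E], [S → . E S g], [S → . n g], [S' → . S] }

First, augment the grammar with S' → S
I₀ = CLOSURE({ [S' → . S] }):
  [S' → . S] has the dot before S: add [S → . E S g], [S → . n g]
  [S → . E S g] has the dot before E: add [E → . n n E], [E → . S S], [E → . )]
No further items can be added.

I₀ = { [E → . )], [E → . S S], [E → . n n E], [S → . E S g], [S → . n g], [S' → . S] }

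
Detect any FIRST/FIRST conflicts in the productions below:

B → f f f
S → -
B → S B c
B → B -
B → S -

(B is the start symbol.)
FIRST sets of the non-terminals at (or reachable through a nullable prefix from) the front of some alternative:
  FIRST(S) = { '-' }
  FIRST(B) = { '-', 'f' }

Productions for B:
  B → f f f: FIRST = { 'f' }
  B → S B c: FIRST = { '-' }
  B → B -: FIRST = { '-', 'f' }
  B → S -: FIRST = { '-' }
S has only one production, so no FIRST/FIRST conflict is possible there.

Conflict for B: B → f f f and B → B -
  Overlap: { 'f' }
Conflict for B: B → S B c and B → B -
  Overlap: { '-' }
Conflict for B: B → S B c and B → S -
  Overlap: { '-' }
Conflict for B: B → B - and B → S -
  Overlap: { '-' }

Answer: Yes. B → f f f / B → B '-' on { 'f' }; B → S B c / B → B '-' on { '-' }; B → S B c / B → S '-' on { '-' }; B → B '-' / B → S '-' on { '-' }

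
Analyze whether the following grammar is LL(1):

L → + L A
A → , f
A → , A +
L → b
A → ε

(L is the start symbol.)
No. Predict set conflict for A: { ',' }

Relevant sets:
  FOLLOW(A) = { $, '+', ',' }

For L:
  PREDICT(L → '+' L A) = { '+' }
  PREDICT(L → b) = { 'b' }
For A:
  PREDICT(A → ',' f) = { ',' }
  PREDICT(A → ',' A '+') = { ',' }
  PREDICT(A → ε) = { $, '+', ',' }

Conflict found: Predict set conflict for A: { ',' }
The grammar is NOT LL(1).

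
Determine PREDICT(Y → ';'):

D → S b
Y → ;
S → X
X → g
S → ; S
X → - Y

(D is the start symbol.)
PREDICT(Y → ';') = (FIRST(RHS) \ {ε}) ∪ (FOLLOW(Y) if ε ∈ FIRST(RHS), i.e. RHS ⇒* ε)
FIRST(';') = { ';' }
ε ∉ FIRST(';'), so FOLLOW(Y) is not added.
PREDICT(Y → ';') = { ';' }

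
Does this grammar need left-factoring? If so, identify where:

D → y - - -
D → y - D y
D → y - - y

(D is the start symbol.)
Left-factoring is needed when two productions for the same non-terminal
share a common prefix on the right-hand side.

Productions for D:
  D → y - - -
  D → y - D y
  D → y - - y

Found common prefix 'y -' in productions for D

Answer: Yes, D has productions with common prefix 'y -'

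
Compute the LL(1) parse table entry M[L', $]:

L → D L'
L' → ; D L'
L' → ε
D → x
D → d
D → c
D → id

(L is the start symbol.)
To find M[L', $], we find productions for L' where $ is in the predict set (PREDICT(N → α) = (FIRST(α) \ {ε}) ∪ (FOLLOW(N) if α ⇒* ε)).

Relevant sets:
  FOLLOW(L') = { $ }

L' → ; D L': PREDICT = { ';' }
L' → ε: PREDICT = { $ }
  $ is in predict set, so this production goes in M[L', $]

M[L', $] = L' → ε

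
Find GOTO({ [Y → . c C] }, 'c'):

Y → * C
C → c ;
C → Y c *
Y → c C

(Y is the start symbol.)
{ [C → . Y c *], [C → . c ;], [Y → . * C], [Y → . c C], [Y → c . C] }

GOTO(I, 'c') = CLOSURE({ [A → αX.β] : [A → α.Xβ] ∈ I, X = 'c' })

Items with dot before 'c', with the dot advanced:
  [Y → . c C] → [Y → c . C]
Closure of the advanced items:
  [Y → c . C] has the dot before C: add [C → . c ;], [C → . Y c *]
  [C → . Y c *] has the dot before Y: add [Y → . * C], [Y → . c C]

GOTO = { [C → . Y c *], [C → . c ;], [Y → . * C], [Y → . c C], [Y → c . C] }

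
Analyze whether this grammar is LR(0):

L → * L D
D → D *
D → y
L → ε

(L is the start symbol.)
Augment with L' → L and build the canonical LR(0) collection (I0 = CLOSURE({[L' → . L]}), then GOTO on every symbol after a dot until no new states appear). It has 7 states:
  I0: { [L → . * L D], [L → .], [L' → . L] }  — shift, reduce
  I1: { [L → * . L D], [L → . * L D], [L → .] }  — shift, reduce
  I2: { [L' → L .] }  — accept
  I3: { [D → . D *], [D → . y], [L → * L . D] }  — shift
  I4: { [D → D . *], [L → * L D .] }  — shift, reduce
  I5: { [D → y .] }  — reduce
  I6: { [D → D * .] }  — reduce

Conflict in state I0:
  Shift-reduce conflict between [L → .] and [L → . * L D]
So the grammar is NOT LR(0).

Answer: No. Shift-reduce conflict between [L → .] and [L → . * L D]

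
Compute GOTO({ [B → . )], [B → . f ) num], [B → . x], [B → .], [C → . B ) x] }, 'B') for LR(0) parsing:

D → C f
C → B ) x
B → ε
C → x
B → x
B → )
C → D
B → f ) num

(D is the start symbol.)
{ [C → B . ) x] }

GOTO(I, 'B') = CLOSURE({ [A → αX.β] : [A → α.Xβ] ∈ I, X = 'B' })

Items with dot before 'B', with the dot advanced:
  [C → . B ) x] → [C → B . ) x]
Closure adds nothing (no advanced item has the dot before a non-terminal).

GOTO = { [C → B . ) x] }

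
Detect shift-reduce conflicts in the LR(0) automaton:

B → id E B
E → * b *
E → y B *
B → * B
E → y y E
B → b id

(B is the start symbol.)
No shift-reduce conflicts

Augment with B' → B and build the canonical LR(0) collection (I0 = CLOSURE({[B' → . B]}), then GOTO on every symbol after a dot until no new states appear). It has 17 states:
  I0: { [B → . * B], [B → . b id], [B → . id E B], [B' → . B] }  — shift
  I1: { [B → * . B], [B → . * B], [B → . b id], [B → . id E B] }  — shift
  I2: { [B' → B .] }  — accept
  I3: { [B → b . id] }  — shift
  I4: { [B → id . E B], [E → . * b *], [E → . y B *], [E → . y y E] }  — shift
  I5: { [E → * . b *] }  — shift
  I6: { [B → . * B], [B → . b id], [B → . id E B], [B → id E . B] }  — shift
  I7: { [B → . * B], [B → . b id], [B → . id E B], [E → y . B *], [E → y . y E] }  — shift
  I8: { [E → y B . *] }  — shift
  I9: { [E → . * b *], [E → . y B *], [E → . y y E], [E → y y . E] }  — shift
  I10: { [E → y y E .] }  — reduce
  I11: { [E → y B * .] }  — reduce
  I12: { [B → id E B .] }  — reduce
  I13: { [E → * b . *] }  — shift
  I14: { [E → * b * .] }  — reduce
  I15: { [B → b id .] }  — reduce
  I16: { [B → * B .] }  — reduce

No state contains both a complete item and a shift item.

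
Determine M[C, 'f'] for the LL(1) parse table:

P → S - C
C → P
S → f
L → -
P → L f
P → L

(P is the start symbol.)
C → P

To find M[C, 'f'], we find productions for C where 'f' is in the predict set (PREDICT(N → α) = (FIRST(α) \ {ε}) ∪ (FOLLOW(N) if α ⇒* ε)).

Relevant sets:
  FIRST(P) = { '-', 'f' }

C → P: PREDICT = { '-', 'f' }
  'f' is in predict set, so this production goes in M[C, 'f']

M[C, 'f'] = C → P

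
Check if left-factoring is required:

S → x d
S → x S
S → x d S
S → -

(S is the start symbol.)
Left-factoring is needed when two productions for the same non-terminal
share a common prefix on the right-hand side.

Productions for S:
  S → x d
  S → x S
  S → x d S
  S → -

Found common prefix 'x' in productions for S

Answer: Yes, S has productions with common prefix 'x'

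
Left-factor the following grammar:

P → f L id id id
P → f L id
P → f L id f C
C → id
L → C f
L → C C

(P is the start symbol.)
P → f L id P'
P' → id id
P' → ε
P' → f C
C → id
L → C L'
L' → f
L' → C

Left-factoring transforms A → αβ₁ | αβ₂ into A → αA' and A' → β₁ | β₂
(α is the longest common prefix among the alternatives). Repeat until
no nonterminal has two alternatives with a common prefix.

Round 1: P has alternatives sharing prefix 'f L id'. Introduce P': P → f L id P'
  Add: P' → id id
  Add: P' → ε
  Add: P' → f C

Round 2: L has alternatives sharing prefix 'C'. Introduce L': L → C L'
  Add: L' → f
  Add: L' → C

No remaining common prefixes — done.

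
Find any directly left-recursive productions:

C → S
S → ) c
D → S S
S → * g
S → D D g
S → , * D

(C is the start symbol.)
No direct left recursion

Direct left recursion occurs when N → N α for some non-terminal N (the right-hand side begins with the left-hand side itself).

C → S: starts with S
S → ) c: starts with ')'
D → S S: starts with S
S → * g: starts with '*'
S → D D g: starts with D
S → , * D: starts with ','

No direct left recursion found.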